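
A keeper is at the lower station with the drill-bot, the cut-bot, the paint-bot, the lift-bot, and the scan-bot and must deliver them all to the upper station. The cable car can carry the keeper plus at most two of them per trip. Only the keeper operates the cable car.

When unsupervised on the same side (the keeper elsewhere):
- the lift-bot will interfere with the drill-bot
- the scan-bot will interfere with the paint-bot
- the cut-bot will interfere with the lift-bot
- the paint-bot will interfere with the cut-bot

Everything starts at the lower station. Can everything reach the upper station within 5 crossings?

Counting alone: the keeper can take at most 2 across per trip to the upper station, so moving all 5 needs at least 3 loaded trips out, with a return between consecutive ones — at least 5 crossings.
The safety rule pushes this higher. Following every safe sequence of crossings, the most of the 5 that can be at the upper station as the cable car arrives there on crossing 5 is 4 — never all 5.
So the move cannot be finished within 5 crossings. (The shortest complete plan takes 7:)
1. Keeper goes to the upper station with the lift-bot and the paint-bot.
2. Keeper goes back to the lower station alone.
3. Keeper goes to the upper station with the drill-bot.
4. Keeper goes back to the lower station with the lift-bot.
5. Keeper goes to the upper station with the cut-bot and the scan-bot.
6. Keeper goes back to the lower station with the paint-bot.
7. Keeper goes to the upper station with the lift-bot and the paint-bot.

No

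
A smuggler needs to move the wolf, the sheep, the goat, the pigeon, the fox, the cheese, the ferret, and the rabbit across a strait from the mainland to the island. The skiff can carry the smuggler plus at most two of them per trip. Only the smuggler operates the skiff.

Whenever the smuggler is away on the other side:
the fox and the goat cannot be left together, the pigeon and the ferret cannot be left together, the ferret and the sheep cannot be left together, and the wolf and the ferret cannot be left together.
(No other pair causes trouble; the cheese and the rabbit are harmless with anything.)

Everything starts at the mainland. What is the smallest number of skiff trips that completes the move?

9

Counting alone: the smuggler can take at most 2 across per trip to the island, so moving all 8 needs at least 4 loaded trips out, with a return between consecutive ones — at least 7 crossings.
The safety rule pushes this higher. Following every safe sequence of crossings, the most of the 8 that can be at the island as the skiff arrives there on crossing 7 is 7 — never all 8.
So no plan with fewer than 9 crossings exists, and this one achieves 9:
1. Smuggler goes to the island with the ferret and the goat.  [the mainland: the cheese, the fox, the pigeon, the rabbit, the sheep, the wolf | the island: the ferret, the goat]
2. Smuggler goes back to the mainland alone.  [the mainland: the cheese, the fox, the pigeon, the rabbit, the sheep, the wolf | the island: the ferret, the goat]
3. Smuggler goes to the island with the wolf.  [the mainland: the cheese, the fox, the pigeon, the rabbit, the sheep | the island: the ferret, the goat, the wolf]
4. Smuggler goes back to the mainland with the ferret.  [the mainland: the cheese, the ferret, the fox, the pigeon, the rabbit, the sheep | the island: the goat, the wolf]
5. Smuggler goes to the island with the pigeon and the sheep.  [the mainland: the cheese, the ferret, the fox, the rabbit | the island: the goat, the pigeon, the sheep, the wolf]
6. Smuggler goes back to the mainland alone.  [the mainland: the cheese, the ferret, the fox, the rabbit | the island: the goat, the pigeon, the sheep, the wolf]
7. Smuggler goes to the island with the cheese and the rabbit.  [the mainland: the ferret, the fox | the island: the cheese, the goat, the pigeon, the rabbit, the sheep, the wolf]
8. Smuggler goes back to the mainland alone.  [the mainland: the ferret, the fox | the island: the cheese, the goat, the pigeon, the rabbit, the sheep, the wolf]
9. Smuggler goes to the island with the ferret and the fox.  [the mainland: — | the island: the cheese, the ferret, the fox, the goat, the pigeon, the rabbit, the sheep, the wolf]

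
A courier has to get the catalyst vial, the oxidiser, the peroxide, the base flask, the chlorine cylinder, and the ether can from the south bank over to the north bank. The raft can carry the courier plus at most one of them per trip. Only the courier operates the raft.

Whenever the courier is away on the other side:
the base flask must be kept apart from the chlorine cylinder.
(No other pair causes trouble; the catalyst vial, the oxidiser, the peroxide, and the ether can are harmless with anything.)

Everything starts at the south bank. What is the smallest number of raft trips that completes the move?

Counting alone: the courier can take at most 1 across per trip to the north bank, so moving all 6 needs at least 6 loaded trips out, with a return between consecutive ones — at least 11 crossings.
The plan below uses exactly 11 crossings, so it is optimal:
1. Courier goes to the north bank with the base flask.
2. Courier goes back to the south bank alone.
3. Courier goes to the north bank with the catalyst vial.
4. Courier goes back to the south bank alone.
5. Courier goes to the north bank with the oxidiser.
6. Courier goes back to the south bank alone.
7. Courier goes to the north bank with the peroxide.
8. Courier goes back to the south bank alone.
9. Courier goes to the north bank with the ether can.
10. Courier goes back to the south bank alone.
11. Courier goes to the north bank with the chlorine cylinder.

11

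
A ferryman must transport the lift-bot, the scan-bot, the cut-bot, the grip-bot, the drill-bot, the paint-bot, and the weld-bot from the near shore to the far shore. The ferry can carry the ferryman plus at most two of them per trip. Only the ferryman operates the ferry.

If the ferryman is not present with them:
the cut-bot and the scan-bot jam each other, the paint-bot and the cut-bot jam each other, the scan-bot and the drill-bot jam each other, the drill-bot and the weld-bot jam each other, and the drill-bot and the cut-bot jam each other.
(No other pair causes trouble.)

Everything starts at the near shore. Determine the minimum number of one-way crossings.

Counting alone: the ferryman can take at most 2 across per trip to the far shore, so moving all 7 needs at least 4 loaded trips out, with a return between consecutive ones — at least 7 crossings.
The safety rule pushes this higher. Following every safe sequence of crossings, the most of the 7 that can be at the far shore as the ferry arrives there on crossings 7, 9 is 5, 6 respectively — never all 7.
So no plan with fewer than 11 crossings exists, and this one achieves 11:
1. Ferryman goes to the far shore with the cut-bot and the drill-bot.  [the near shore: the grip-bot, the lift-bot, the paint-bot, the scan-bot, the weld-bot | the far shore: the cut-bot, the drill-bot]
2. Ferryman goes back to the near shore with the cut-bot.  [the near shore: the cut-bot, the grip-bot, the lift-bot, the paint-bot, the scan-bot, the weld-bot | the far shore: the drill-bot]
3. Ferryman goes to the far shore with the cut-bot and the lift-bot.  [the near shore: the grip-bot, the paint-bot, the scan-bot, the weld-bot | the far shore: the cut-bot, the drill-bot, the lift-bot]
4. Ferryman goes back to the near shore with the cut-bot.  [the near shore: the cut-bot, the grip-bot, the paint-bot, the scan-bot, the weld-bot | the far shore: the drill-bot, the lift-bot]
5. Ferryman goes to the far shore with the paint-bot and the scan-bot.  [the near shore: the cut-bot, the grip-bot, the weld-bot | the far shore: the drill-bot, the lift-bot, the paint-bot, the scan-bot]
6. Ferryman goes back to the near shore with the scan-bot.  [the near shore: the cut-bot, the grip-bot, the scan-bot, the weld-bot | the far shore: the drill-bot, the lift-bot, the paint-bot]
7. Ferryman goes to the far shore with the grip-bot and the scan-bot.  [the near shore: the cut-bot, the weld-bot | the far shore: the drill-bot, the grip-bot, the lift-bot, the paint-bot, the scan-bot]
8. Ferryman goes back to the near shore with the scan-bot.  [the near shore: the cut-bot, the scan-bot, the weld-bot | the far shore: the drill-bot, the grip-bot, the lift-bot, the paint-bot]
9. Ferryman goes to the far shore with the scan-bot and the weld-bot.  [the near shore: the cut-bot | the far shore: the drill-bot, the grip-bot, the lift-bot, the paint-bot, the scan-bot, the weld-bot]
10. Ferryman goes back to the near shore with the drill-bot.  [the near shore: the cut-bot, the drill-bot | the far shore: the grip-bot, the lift-bot, the paint-bot, the scan-bot, the weld-bot]
11. Ferryman goes to the far shore with the cut-bot and the drill-bot.  [the near shore: — | the far shore: the cut-bot, the drill-bot, the grip-bot, the lift-bot, the paint-bot, the scan-bot, the weld-bot]

11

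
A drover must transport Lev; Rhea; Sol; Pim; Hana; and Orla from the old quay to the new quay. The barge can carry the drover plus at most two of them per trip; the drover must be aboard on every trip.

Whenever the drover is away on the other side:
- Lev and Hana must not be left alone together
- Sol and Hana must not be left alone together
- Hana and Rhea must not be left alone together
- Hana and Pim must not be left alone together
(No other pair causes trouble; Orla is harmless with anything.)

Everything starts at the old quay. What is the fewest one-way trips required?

7

Counting alone: the drover can take at most 2 across per trip to the new quay, so moving all 6 needs at least 3 loaded trips out, with a return between consecutive ones — at least 5 crossings.
The safety rule pushes this higher. Following every safe sequence of crossings, the most of the 6 that can be at the new quay as the barge arrives there on crossing 5 is 5 — never all 6.
So no plan with fewer than 7 crossings exists, and this one achieves 7:
1. Drover goes to the new quay with Hana.  [the old quay: Lev, Orla, Pim, Rhea, Sol | the new quay: Hana]
2. Drover goes back to the old quay alone.  [the old quay: Lev, Orla, Pim, Rhea, Sol | the new quay: Hana]
3. Drover goes to the new quay with Lev and Rhea.  [the old quay: Orla, Pim, Sol | the new quay: Hana, Lev, Rhea]
4. Drover goes back to the old quay with Hana.  [the old quay: Hana, Orla, Pim, Sol | the new quay: Lev, Rhea]
5. Drover goes to the new quay with Pim and Sol.  [the old quay: Hana, Orla | the new quay: Lev, Pim, Rhea, Sol]
6. Drover goes back to the old quay alone.  [the old quay: Hana, Orla | the new quay: Lev, Pim, Rhea, Sol]
7. Drover goes to the new quay with Hana and Orla.  [the old quay: — | the new quay: Hana, Lev, Orla, Pim, Rhea, Sol]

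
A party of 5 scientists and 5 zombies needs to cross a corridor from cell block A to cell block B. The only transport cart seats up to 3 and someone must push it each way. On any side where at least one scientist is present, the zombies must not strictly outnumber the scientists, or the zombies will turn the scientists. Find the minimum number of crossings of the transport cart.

11

Counting alone: each trip to cell block B takes at most 3 across and each return brings at least 1 back, so after t trips out (and t−1 returns) at most 3t − (t−1) of the 10 are across; that first reaches 10 at t = 5, so at least 9 crossings are needed.
The safety rule pushes this higher. Following every safe sequence of crossings, the most of the 10 that can be at cell block B as the transport cart arrives there on crossing 9 is 9 — never all 10.
So no plan with fewer than 11 crossings exists, and this one achieves 11:
1. 2 zombies → cell block B.  (cell block A: 5S 3Z; cell block B: 0S 2Z)
2. 1 zombie ← cell block A.  (cell block A: 5S 4Z; cell block B: 0S 1Z)
3. 3 zombies → cell block B.  (cell block A: 5S 1Z; cell block B: 0S 4Z)
4. 1 zombie ← cell block A.  (cell block A: 5S 2Z; cell block B: 0S 3Z)
5. 3 scientists → cell block B.  (cell block A: 2S 2Z; cell block B: 3S 3Z)
6. 1 scientist and 1 zombie ← cell block A.  (cell block A: 3S 3Z; cell block B: 2S 2Z)
7. 3 scientists → cell block B.  (cell block A: 0S 3Z; cell block B: 5S 2Z)
8. 1 zombie ← cell block A.  (cell block A: 0S 4Z; cell block B: 5S 1Z)
9. 2 zombies → cell block B.  (cell block A: 0S 2Z; cell block B: 5S 3Z)
10. 1 zombie ← cell block A.  (cell block A: 0S 3Z; cell block B: 5S 2Z)
11. 3 zombies → cell block B.  (cell block A: 0S 0Z; cell block B: 5S 5Z)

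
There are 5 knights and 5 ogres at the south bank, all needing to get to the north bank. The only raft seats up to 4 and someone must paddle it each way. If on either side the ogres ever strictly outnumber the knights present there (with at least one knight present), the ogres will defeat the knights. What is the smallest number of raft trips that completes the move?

Counting alone: each trip to the north bank takes at most 4 across and each return brings at least 1 back, so after t trips out (and t−1 returns) at most 4t − (t−1) of the 10 are across; that first reaches 10 at t = 3, so at least 5 crossings are needed.
The safety rule pushes this higher. Following every safe sequence of crossings, the most of the 10 that can be at the north bank as the raft arrives there on crossing 5 is 9 — never all 10.
So no plan with fewer than 7 crossings exists, and this one achieves 7:
1. 2 ogres → the north bank.  (the south bank: 5K 3O; the north bank: 0K 2O)
2. 1 ogre ← the south bank.  (the south bank: 5K 4O; the north bank: 0K 1O)
3. 4 ogres → the north bank.  (the south bank: 5K 0O; the north bank: 0K 5O)
4. 1 ogre ← the south bank.  (the south bank: 5K 1O; the north bank: 0K 4O)
5. 4 knights → the north bank.  (the south bank: 1K 1O; the north bank: 4K 4O)
6. 1 knight and 1 ogre ← the south bank.  (the south bank: 2K 2O; the north bank: 3K 3O)
7. 2 knights and 2 ogres → the north bank.  (the south bank: 0K 0O; the north bank: 5K 5O)

7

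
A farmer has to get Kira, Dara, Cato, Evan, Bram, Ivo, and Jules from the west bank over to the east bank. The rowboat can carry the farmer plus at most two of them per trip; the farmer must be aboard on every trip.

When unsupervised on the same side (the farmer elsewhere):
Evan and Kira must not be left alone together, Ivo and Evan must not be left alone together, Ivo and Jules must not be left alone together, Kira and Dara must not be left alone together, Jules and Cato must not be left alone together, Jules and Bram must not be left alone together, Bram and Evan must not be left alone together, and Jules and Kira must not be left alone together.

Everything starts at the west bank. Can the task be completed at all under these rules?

Whatever the first load, the items left behind include a forbidden pair without the farmer. No opening move is safe, so no plan exists.

No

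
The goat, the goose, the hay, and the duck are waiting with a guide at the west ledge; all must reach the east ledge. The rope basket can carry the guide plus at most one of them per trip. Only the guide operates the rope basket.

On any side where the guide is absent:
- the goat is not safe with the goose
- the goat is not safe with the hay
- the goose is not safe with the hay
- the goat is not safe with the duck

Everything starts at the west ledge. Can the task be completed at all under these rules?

Whatever the first load, the items left behind include a forbidden pair without the guide. No opening move is safe, so no plan exists.

No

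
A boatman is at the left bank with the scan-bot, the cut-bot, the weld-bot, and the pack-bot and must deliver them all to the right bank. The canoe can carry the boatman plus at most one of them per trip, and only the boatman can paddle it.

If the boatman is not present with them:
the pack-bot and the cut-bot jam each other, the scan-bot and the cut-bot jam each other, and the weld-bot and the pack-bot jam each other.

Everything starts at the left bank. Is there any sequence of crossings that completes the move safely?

No

Whatever the first load, the items left behind include a forbidden pair without the boatman. No opening move is safe, so no plan exists.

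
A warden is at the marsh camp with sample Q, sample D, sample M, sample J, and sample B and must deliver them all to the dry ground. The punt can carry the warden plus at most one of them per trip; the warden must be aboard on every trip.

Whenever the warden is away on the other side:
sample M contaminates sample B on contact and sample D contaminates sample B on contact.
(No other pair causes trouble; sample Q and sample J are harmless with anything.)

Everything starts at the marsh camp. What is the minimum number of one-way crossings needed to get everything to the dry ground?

Counting alone: the warden can take at most 1 across per trip to the dry ground, so moving all 5 needs at least 5 loaded trips out, with a return between consecutive ones — at least 9 crossings.
The safety rule pushes this higher. Following every safe sequence of crossings, the most of the 5 that can be at the dry ground as the punt arrives there on crossing 9 is 4 — never all 5.
So no plan with fewer than 11 crossings exists, and this one achieves 11:
1. Warden goes to the dry ground with sample B.
2. Warden goes back to the marsh camp alone.
3. Warden goes to the dry ground with sample Q.
4. Warden goes back to the marsh camp alone.
5. Warden goes to the dry ground with sample D.
6. Warden goes back to the marsh camp with sample B.
7. Warden goes to the dry ground with sample M.
8. Warden goes back to the marsh camp alone.
9. Warden goes to the dry ground with sample J.
10. Warden goes back to the marsh camp alone.
11. Warden goes to the dry ground with sample B.

11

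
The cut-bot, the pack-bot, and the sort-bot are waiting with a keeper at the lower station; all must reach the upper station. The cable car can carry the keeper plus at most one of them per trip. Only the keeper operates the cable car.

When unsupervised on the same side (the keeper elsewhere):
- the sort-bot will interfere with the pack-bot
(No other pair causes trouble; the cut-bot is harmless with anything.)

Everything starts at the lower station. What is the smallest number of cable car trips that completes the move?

5

Counting alone: the keeper can take at most 1 across per trip to the upper station, so moving all 3 needs at least 3 loaded trips out, with a return between consecutive ones — at least 5 crossings.
The plan below uses exactly 5 crossings, so it is optimal:
1. Keeper goes to the upper station with the pack-bot.  [the lower station: the cut-bot, the sort-bot | the upper station: the pack-bot]
2. Keeper goes back to the lower station alone.  [the lower station: the cut-bot, the sort-bot | the upper station: the pack-bot]
3. Keeper goes to the upper station with the cut-bot.  [the lower station: the sort-bot | the upper station: the cut-bot, the pack-bot]
4. Keeper goes back to the lower station alone.  [the lower station: the sort-bot | the upper station: the cut-bot, the pack-bot]
5. Keeper goes to the upper station with the sort-bot.  [the lower station: — | the upper station: the cut-bot, the pack-bot, the sort-bot]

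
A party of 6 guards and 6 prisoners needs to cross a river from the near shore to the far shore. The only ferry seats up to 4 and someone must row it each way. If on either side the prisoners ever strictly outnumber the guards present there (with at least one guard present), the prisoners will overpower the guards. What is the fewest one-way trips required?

9

Counting alone: each trip to the far shore takes at most 4 across and each return brings at least 1 back, so after t trips out (and t−1 returns) at most 4t − (t−1) of the 12 are across; that first reaches 12 at t = 4, so at least 7 crossings are needed.
The safety rule pushes this higher. Following every safe sequence of crossings, the most of the 12 that can be at the far shore as the ferry arrives there on crossing 7 is 11 — never all 12.
So no plan with fewer than 9 crossings exists, and this one achieves 9:
1. 2 prisoners → the far shore.  (the near shore: 6G 4P; the far shore: 0G 2P)
2. 1 prisoner ← the near shore.  (the near shore: 6G 5P; the far shore: 0G 1P)
3. 4 prisoners → the far shore.  (the near shore: 6G 1P; the far shore: 0G 5P)
4. 1 prisoner ← the near shore.  (the near shore: 6G 2P; the far shore: 0G 4P)
5. 4 guards → the far shore.  (the near shore: 2G 2P; the far shore: 4G 4P)
6. 1 guard and 1 prisoner ← the near shore.  (the near shore: 3G 3P; the far shore: 3G 3P)
7. 2 guards and 2 prisoners → the far shore.  (the near shore: 1G 1P; the far shore: 5G 5P)
8. 1 guard and 1 prisoner ← the near shore.  (the near shore: 2G 2P; the far shore: 4G 4P)
9. 2 guards and 2 prisoners → the far shore.  (the near shore: 0G 0P; the far shore: 6G 6P)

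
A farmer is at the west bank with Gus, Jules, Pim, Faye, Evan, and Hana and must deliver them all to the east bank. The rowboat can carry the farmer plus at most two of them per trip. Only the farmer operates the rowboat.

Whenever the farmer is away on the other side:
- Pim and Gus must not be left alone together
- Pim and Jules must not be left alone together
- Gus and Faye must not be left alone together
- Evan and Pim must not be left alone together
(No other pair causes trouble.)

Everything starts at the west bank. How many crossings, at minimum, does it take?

Counting alone: the farmer can take at most 2 across per trip to the east bank, so moving all 6 needs at least 3 loaded trips out, with a return between consecutive ones — at least 5 crossings.
The safety rule pushes this higher. Following every safe sequence of crossings, the most of the 6 that can be at the east bank as the rowboat arrives there on crossing 5 is 5 — never all 6.
So no plan with fewer than 7 crossings exists, and this one achieves 7:
1. Farmer goes to the east bank with Gus and Pim.  [the west bank: Evan, Faye, Hana, Jules | the east bank: Gus, Pim]
2. Farmer goes back to the west bank with Gus.  [the west bank: Evan, Faye, Gus, Hana, Jules | the east bank: Pim]
3. Farmer goes to the east bank with Gus and Jules.  [the west bank: Evan, Faye, Hana | the east bank: Gus, Jules, Pim]
4. Farmer goes back to the west bank with Pim.  [the west bank: Evan, Faye, Hana, Pim | the east bank: Gus, Jules]
5. Farmer goes to the east bank with Evan and Hana.  [the west bank: Faye, Pim | the east bank: Evan, Gus, Hana, Jules]
6. Farmer goes back to the west bank alone.  [the west bank: Faye, Pim | the east bank: Evan, Gus, Hana, Jules]
7. Farmer goes to the east bank with Faye and Pim.  [the west bank: — | the east bank: Evan, Faye, Gus, Hana, Jules, Pim]

7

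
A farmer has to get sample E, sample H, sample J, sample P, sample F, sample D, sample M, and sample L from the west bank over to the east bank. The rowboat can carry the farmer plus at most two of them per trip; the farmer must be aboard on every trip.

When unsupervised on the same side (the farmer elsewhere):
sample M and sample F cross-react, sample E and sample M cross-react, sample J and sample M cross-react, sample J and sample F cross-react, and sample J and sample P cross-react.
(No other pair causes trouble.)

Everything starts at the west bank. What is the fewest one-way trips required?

13

Counting alone: the farmer can take at most 2 across per trip to the east bank, so moving all 8 needs at least 4 loaded trips out, with a return between consecutive ones — at least 7 crossings.
The safety rule pushes this higher. Following every safe sequence of crossings, the most of the 8 that can be at the east bank as the rowboat arrives there on crossings 7, 9, 11 is 5, 6, 7 respectively — never all 8.
So no plan with fewer than 13 crossings exists, and this one achieves 13:
1. Farmer goes to the east bank with sample J and sample M.  [the west bank: sample D, sample E, sample F, sample H, sample L, sample P | the east bank: sample J, sample M]
2. Farmer goes back to the west bank with sample J.  [the west bank: sample D, sample E, sample F, sample H, sample J, sample L, sample P | the east bank: sample M]
3. Farmer goes to the east bank with sample E and sample J.  [the west bank: sample D, sample F, sample H, sample L, sample P | the east bank: sample E, sample J, sample M]
4. Farmer goes back to the west bank with sample M.  [the west bank: sample D, sample F, sample H, sample L, sample M, sample P | the east bank: sample E, sample J]
5. Farmer goes to the east bank with sample F and sample H.  [the west bank: sample D, sample L, sample M, sample P | the east bank: sample E, sample F, sample H, sample J]
6. Farmer goes back to the west bank with sample J.  [the west bank: sample D, sample J, sample L, sample M, sample P | the east bank: sample E, sample F, sample H]
7. Farmer goes to the east bank with sample J and sample P.  [the west bank: sample D, sample L, sample M | the east bank: sample E, sample F, sample H, sample J, sample P]
8. Farmer goes back to the west bank with sample J.  [the west bank: sample D, sample J, sample L, sample M | the east bank: sample E, sample F, sample H, sample P]
9. Farmer goes to the east bank with sample D and sample J.  [the west bank: sample L, sample M | the east bank: sample D, sample E, sample F, sample H, sample J, sample P]
10. Farmer goes back to the west bank with sample J.  [the west bank: sample J, sample L, sample M | the east bank: sample D, sample E, sample F, sample H, sample P]
11. Farmer goes to the east bank with sample J and sample L.  [the west bank: sample M | the east bank: sample D, sample E, sample F, sample H, sample J, sample L, sample P]
12. Farmer goes back to the west bank with sample J.  [the west bank: sample J, sample M | the east bank: sample D, sample E, sample F, sample H, sample L, sample P]
13. Farmer goes to the east bank with sample J and sample M.  [the west bank: — | the east bank: sample D, sample E, sample F, sample H, sample J, sample L, sample M, sample P]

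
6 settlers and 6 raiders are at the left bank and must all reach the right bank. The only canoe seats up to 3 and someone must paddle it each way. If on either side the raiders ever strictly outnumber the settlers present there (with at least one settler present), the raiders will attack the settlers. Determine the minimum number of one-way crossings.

Following every safe sequence of crossings from the start, the most of the 12 that can be at the right bank as the canoe arrives there on crossings 1, 3, 5 is 3, 5, 6 respectively; the best ever achieved is 6 of 12.
From crossing 7 on, no configuration arises that was not already reachable earlier: only 17 distinct safe configurations (who is on which side, and where the canoe is) can ever be reached, none of them has everyone across, and every continuation just revisits them. They are: 0 settlers + 0 raiders across (canoe back at the start); 0 settlers + 1 raider across (canoe there); 0 settlers + 1 raider across (canoe back at the start); 0 settlers + 2 raiders across (canoe there); 0 settlers + 2 raiders across (canoe back at the start); 0 settlers + 3 raiders across (canoe there); 0 settlers + 3 raiders across (canoe back at the start); 0 settlers + 4 raiders across (canoe there); 0 settlers + 4 raiders across (canoe back at the start); 0 settlers + 5 raiders across (canoe there); 0 settlers + 5 raiders across (canoe back at the start); 0 settlers + 6 raiders across (canoe there); 1 settler + 1 raider across (canoe there); 1 settler + 1 raider across (canoe back at the start); 2 settlers + 2 raiders across (canoe there); 2 settlers + 2 raiders across (canoe back at the start); 3 settlers + 3 raiders across (canoe there). So no valid plan exists.

impossible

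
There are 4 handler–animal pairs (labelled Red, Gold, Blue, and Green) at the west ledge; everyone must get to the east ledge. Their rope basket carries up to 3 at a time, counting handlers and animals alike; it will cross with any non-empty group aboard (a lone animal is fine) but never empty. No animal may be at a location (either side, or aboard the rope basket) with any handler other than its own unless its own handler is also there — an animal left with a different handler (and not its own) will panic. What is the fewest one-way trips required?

Counting alone: each trip to the east ledge takes at most 3 across and each return brings at least 1 back, so after t trips out (and t−1 returns) at most 3t − (t−1) of the 8 are across; that first reaches 8 at t = 4, so at least 7 crossings are needed.
The safety rule pushes this higher. Following every safe sequence of crossings, the most of the 8 that can be at the east ledge as the rope basket arrives there on crossing 7 is 7 — never all 8.
So no plan with fewer than 9 crossings exists, and this one achieves 9:
1. animal Red and handler Red cross → the east ledge.
2. handler Red crosses ← the west ledge.
3. animal Gold, handler Gold, and handler Red cross → the east ledge.
4. animal Red and handler Red cross ← the west ledge.
5. handler Blue, handler Green, and handler Red cross → the east ledge.
6. animal Gold crosses ← the west ledge.
7. animal Gold and animal Red cross → the east ledge.
8. animal Red crosses ← the west ledge.
9. animal Blue, animal Green, and animal Red cross → the east ledge.

9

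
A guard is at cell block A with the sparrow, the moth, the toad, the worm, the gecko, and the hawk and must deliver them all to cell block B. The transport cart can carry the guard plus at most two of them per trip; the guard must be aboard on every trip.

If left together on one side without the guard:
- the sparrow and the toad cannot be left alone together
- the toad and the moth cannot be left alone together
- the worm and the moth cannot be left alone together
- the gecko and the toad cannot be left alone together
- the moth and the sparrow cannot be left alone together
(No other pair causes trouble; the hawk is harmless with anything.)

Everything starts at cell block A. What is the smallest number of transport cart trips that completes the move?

9

Counting alone: the guard can take at most 2 across per trip to cell block B, so moving all 6 needs at least 3 loaded trips out, with a return between consecutive ones — at least 5 crossings.
The safety rule pushes this higher. Following every safe sequence of crossings, the most of the 6 that can be at cell block B as the transport cart arrives there on crossings 5, 7 is 4, 5 respectively — never all 6.
So no plan with fewer than 9 crossings exists, and this one achieves 9:
1. Guard goes to cell block B with the moth and the toad.  [cell block A: the gecko, the hawk, the sparrow, the worm | cell block B: the moth, the toad]
2. Guard goes back to cell block A with the moth.  [cell block A: the gecko, the hawk, the moth, the sparrow, the worm | cell block B: the toad]
3. Guard goes to cell block B with the sparrow and the worm.  [cell block A: the gecko, the hawk, the moth | cell block B: the sparrow, the toad, the worm]
4. Guard goes back to cell block A with the sparrow.  [cell block A: the gecko, the hawk, the moth, the sparrow | cell block B: the toad, the worm]
5. Guard goes to cell block B with the gecko and the sparrow.  [cell block A: the hawk, the moth | cell block B: the gecko, the sparrow, the toad, the worm]
6. Guard goes back to cell block A with the toad.  [cell block A: the hawk, the moth, the toad | cell block B: the gecko, the sparrow, the worm]
7. Guard goes to cell block B with the hawk and the moth.  [cell block A: the toad | cell block B: the gecko, the hawk, the moth, the sparrow, the worm]
8. Guard goes back to cell block A with the moth.  [cell block A: the moth, the toad | cell block B: the gecko, the hawk, the sparrow, the worm]
9. Guard goes to cell block B with the moth and the toad.  [cell block A: — | cell block B: the gecko, the hawk, the moth, the sparrow, the toad, the worm]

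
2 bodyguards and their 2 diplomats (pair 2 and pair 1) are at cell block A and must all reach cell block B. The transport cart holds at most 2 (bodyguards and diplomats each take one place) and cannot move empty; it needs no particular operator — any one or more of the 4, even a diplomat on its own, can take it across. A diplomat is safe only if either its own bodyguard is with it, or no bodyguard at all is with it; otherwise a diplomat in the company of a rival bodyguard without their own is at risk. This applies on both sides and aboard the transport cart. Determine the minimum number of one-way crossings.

Counting alone: each trip to cell block B takes at most 2 across and each return brings at least 1 back, so after t trips out (and t−1 returns) at most 2t − (t−1) of the 4 are across; that first reaches 4 at t = 3, so at least 5 crossings are needed.
The plan below uses exactly 5 crossings, so it is optimal:
1. bodyguard 2 and diplomat 2 cross → cell block B.
2. bodyguard 2 crosses ← cell block A.
3. bodyguard 1 and bodyguard 2 cross → cell block B.
4. bodyguard 1 crosses ← cell block A.
5. bodyguard 1 and diplomat 1 cross → cell block B.

5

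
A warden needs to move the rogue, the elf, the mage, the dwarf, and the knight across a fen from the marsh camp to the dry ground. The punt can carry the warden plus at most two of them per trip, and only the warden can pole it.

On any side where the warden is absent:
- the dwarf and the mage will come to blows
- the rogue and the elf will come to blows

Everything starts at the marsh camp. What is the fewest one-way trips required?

Counting alone: the warden can take at most 2 across per trip to the dry ground, so moving all 5 needs at least 3 loaded trips out, with a return between consecutive ones — at least 5 crossings.
The plan below uses exactly 5 crossings, so it is optimal:
1. Warden goes to the dry ground with the mage and the rogue.  [the marsh camp: the dwarf, the elf, the knight | the dry ground: the mage, the rogue]
2. Warden goes back to the marsh camp alone.  [the marsh camp: the dwarf, the elf, the knight | the dry ground: the mage, the rogue]
3. Warden goes to the dry ground with the knight.  [the marsh camp: the dwarf, the elf | the dry ground: the knight, the mage, the rogue]
4. Warden goes back to the marsh camp alone.  [the marsh camp: the dwarf, the elf | the dry ground: the knight, the mage, the rogue]
5. Warden goes to the dry ground with the dwarf and the elf.  [the marsh camp: — | the dry ground: the dwarf, the elf, the knight, the mage, the rogue]

5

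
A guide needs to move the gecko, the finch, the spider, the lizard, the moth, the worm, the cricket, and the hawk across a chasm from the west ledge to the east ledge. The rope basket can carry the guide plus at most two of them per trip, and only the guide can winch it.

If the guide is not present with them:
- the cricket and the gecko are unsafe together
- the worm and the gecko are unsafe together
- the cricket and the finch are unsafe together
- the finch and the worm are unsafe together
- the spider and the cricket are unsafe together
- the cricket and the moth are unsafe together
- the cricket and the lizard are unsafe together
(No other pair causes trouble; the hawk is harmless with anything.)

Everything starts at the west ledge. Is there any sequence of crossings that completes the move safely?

1. Guide goes to the east ledge with the cricket and the worm.  [the west ledge: the finch, the gecko, the hawk, the lizard, the moth, the spider | the east ledge: the cricket, the worm]
2. Guide goes back to the west ledge alone.  [the west ledge: the finch, the gecko, the hawk, the lizard, the moth, the spider | the east ledge: the cricket, the worm]
3. Guide goes to the east ledge with the hawk.  [the west ledge: the finch, the gecko, the lizard, the moth, the spider | the east ledge: the cricket, the hawk, the worm]
4. Guide goes back to the west ledge alone.  [the west ledge: the finch, the gecko, the lizard, the moth, the spider | the east ledge: the cricket, the hawk, the worm]
5. Guide goes to the east ledge with the finch and the gecko.  [the west ledge: the lizard, the moth, the spider | the east ledge: the cricket, the finch, the gecko, the hawk, the worm]
6. Guide goes back to the west ledge with the cricket and the worm.  [the west ledge: the cricket, the lizard, the moth, the spider, the worm | the east ledge: the finch, the gecko, the hawk]
7. Guide goes to the east ledge with the cricket and the spider.  [the west ledge: the lizard, the moth, the worm | the east ledge: the cricket, the finch, the gecko, the hawk, the spider]
8. Guide goes back to the west ledge with the cricket.  [the west ledge: the cricket, the lizard, the moth, the worm | the east ledge: the finch, the gecko, the hawk, the spider]
9. Guide goes to the east ledge with the lizard and the moth.  [the west ledge: the cricket, the worm | the east ledge: the finch, the gecko, the hawk, the lizard, the moth, the spider]
10. Guide goes back to the west ledge alone.  [the west ledge: the cricket, the worm | the east ledge: the finch, the gecko, the hawk, the lizard, the moth, the spider]
11. Guide goes to the east ledge with the cricket and the worm.  [the west ledge: — | the east ledge: the cricket, the finch, the gecko, the hawk, the lizard, the moth, the spider, the worm]

Yes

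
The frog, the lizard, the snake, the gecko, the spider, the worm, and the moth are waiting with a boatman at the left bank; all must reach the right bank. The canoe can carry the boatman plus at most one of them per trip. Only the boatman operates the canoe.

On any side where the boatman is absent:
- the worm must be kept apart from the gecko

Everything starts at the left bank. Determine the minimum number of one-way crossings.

Counting alone: the boatman can take at most 1 across per trip to the right bank, so moving all 7 needs at least 7 loaded trips out, with a return between consecutive ones — at least 13 crossings.
The plan below uses exactly 13 crossings, so it is optimal:
1. Boatman goes to the right bank with the gecko.  [the left bank: the frog, the lizard, the moth, the snake, the spider, the worm | the right bank: the gecko]
2. Boatman goes back to the left bank alone.  [the left bank: the frog, the lizard, the moth, the snake, the spider, the worm | the right bank: the gecko]
3. Boatman goes to the right bank with the frog.  [the left bank: the lizard, the moth, the snake, the spider, the worm | the right bank: the frog, the gecko]
4. Boatman goes back to the left bank alone.  [the left bank: the lizard, the moth, the snake, the spider, the worm | the right bank: the frog, the gecko]
5. Boatman goes to the right bank with the lizard.  [the left bank: the moth, the snake, the spider, the worm | the right bank: the frog, the gecko, the lizard]
6. Boatman goes back to the left bank alone.  [the left bank: the moth, the snake, the spider, the worm | the right bank: the frog, the gecko, the lizard]
7. Boatman goes to the right bank with the snake.  [the left bank: the moth, the spider, the worm | the right bank: the frog, the gecko, the lizard, the snake]
8. Boatman goes back to the left bank alone.  [the left bank: the moth, the spider, the worm | the right bank: the frog, the gecko, the lizard, the snake]
9. Boatman goes to the right bank with the spider.  [the left bank: the moth, the worm | the right bank: the frog, the gecko, the lizard, the snake, the spider]
10. Boatman goes back to the left bank alone.  [the left bank: the moth, the worm | the right bank: the frog, the gecko, the lizard, the snake, the spider]
11. Boatman goes to the right bank with the moth.  [the left bank: the worm | the right bank: the frog, the gecko, the lizard, the moth, the snake, the spider]
12. Boatman goes back to the left bank alone.  [the left bank: the worm | the right bank: the frog, the gecko, the lizard, the moth, the snake, the spider]
13. Boatman goes to the right bank with the worm.  [the left bank: — | the right bank: the frog, the gecko, the lizard, the moth, the snake, the spider, the worm]

13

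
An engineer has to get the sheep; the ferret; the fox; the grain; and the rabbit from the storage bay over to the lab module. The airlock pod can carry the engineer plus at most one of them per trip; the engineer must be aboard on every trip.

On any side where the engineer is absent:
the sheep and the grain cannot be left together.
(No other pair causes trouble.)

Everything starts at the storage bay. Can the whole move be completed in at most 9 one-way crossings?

Yes — this plan uses 9 crossings (≤ 9):
1. Engineer goes to the lab module with the sheep.
2. Engineer goes back to the storage bay alone.
3. Engineer goes to the lab module with the ferret.
4. Engineer goes back to the storage bay alone.
5. Engineer goes to the lab module with the fox.
6. Engineer goes back to the storage bay alone.
7. Engineer goes to the lab module with the rabbit.
8. Engineer goes back to the storage bay alone.
9. Engineer goes to the lab module with the grain.

Yes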